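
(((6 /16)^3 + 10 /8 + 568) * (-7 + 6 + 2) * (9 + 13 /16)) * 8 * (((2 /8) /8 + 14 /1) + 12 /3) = 26405153487 /32768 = 805821.33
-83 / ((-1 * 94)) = 83 / 94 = 0.88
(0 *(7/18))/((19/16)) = 0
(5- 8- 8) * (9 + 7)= -176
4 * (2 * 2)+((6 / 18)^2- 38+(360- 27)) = 2800 / 9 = 311.11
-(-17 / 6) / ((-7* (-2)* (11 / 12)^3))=2448 / 9317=0.26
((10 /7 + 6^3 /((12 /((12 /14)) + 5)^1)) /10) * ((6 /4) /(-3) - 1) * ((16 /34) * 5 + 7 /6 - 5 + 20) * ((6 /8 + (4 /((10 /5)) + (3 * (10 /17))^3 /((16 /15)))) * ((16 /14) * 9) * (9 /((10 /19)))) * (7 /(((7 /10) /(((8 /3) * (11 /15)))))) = -98857263355092 /102313225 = -966221.75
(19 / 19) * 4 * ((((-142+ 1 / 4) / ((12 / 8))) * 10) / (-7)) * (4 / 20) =108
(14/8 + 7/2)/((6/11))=77/8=9.62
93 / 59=1.58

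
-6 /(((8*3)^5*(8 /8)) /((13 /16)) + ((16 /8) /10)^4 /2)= -97500 /159252480013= -0.00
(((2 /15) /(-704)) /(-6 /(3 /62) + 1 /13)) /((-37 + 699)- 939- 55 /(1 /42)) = -1 /1692709920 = -0.00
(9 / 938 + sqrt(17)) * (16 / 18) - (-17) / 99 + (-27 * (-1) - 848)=-38111482 / 46431 + 8 * sqrt(17) / 9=-817.15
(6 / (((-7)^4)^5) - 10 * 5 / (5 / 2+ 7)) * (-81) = 646317357010657198866 / 1516053059654628019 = 426.32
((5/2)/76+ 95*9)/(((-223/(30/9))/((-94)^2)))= -1435463425/12711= -112930.80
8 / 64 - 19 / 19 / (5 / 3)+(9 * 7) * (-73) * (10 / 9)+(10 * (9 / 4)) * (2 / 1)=-202619 / 40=-5065.48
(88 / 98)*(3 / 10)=66 / 245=0.27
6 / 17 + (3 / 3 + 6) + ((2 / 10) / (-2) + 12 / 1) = 3273 / 170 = 19.25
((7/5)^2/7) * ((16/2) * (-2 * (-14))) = 1568/25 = 62.72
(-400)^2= 160000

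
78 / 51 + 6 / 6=43 / 17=2.53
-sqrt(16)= -4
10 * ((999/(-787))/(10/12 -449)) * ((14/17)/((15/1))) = 55944/35976131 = 0.00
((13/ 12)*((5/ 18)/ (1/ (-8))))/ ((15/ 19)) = -3.05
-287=-287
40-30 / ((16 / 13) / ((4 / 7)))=365 / 14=26.07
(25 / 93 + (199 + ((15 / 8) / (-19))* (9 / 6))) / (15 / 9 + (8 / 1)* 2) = 5629543 / 499472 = 11.27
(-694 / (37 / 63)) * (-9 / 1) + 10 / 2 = 393683 / 37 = 10640.08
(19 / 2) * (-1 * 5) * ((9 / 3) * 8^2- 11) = -17195 / 2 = -8597.50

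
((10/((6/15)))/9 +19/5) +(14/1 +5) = 1151/45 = 25.58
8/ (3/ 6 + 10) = 16/ 21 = 0.76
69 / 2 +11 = 91 / 2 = 45.50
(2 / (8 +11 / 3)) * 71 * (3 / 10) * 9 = 5751 / 175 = 32.86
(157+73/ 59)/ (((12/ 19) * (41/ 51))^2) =121751943/ 198358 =613.80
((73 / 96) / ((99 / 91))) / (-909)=-6643 / 8639136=-0.00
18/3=6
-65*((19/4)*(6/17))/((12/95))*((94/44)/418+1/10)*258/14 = -769969395/460768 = -1671.06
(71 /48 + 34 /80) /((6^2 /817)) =373369 /8640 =43.21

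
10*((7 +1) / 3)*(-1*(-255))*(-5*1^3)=-34000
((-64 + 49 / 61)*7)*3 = -80955 / 61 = -1327.13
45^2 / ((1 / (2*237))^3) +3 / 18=1293931551601 / 6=215655258600.17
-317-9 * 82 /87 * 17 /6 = -341.03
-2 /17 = -0.12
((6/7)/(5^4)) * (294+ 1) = 354/875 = 0.40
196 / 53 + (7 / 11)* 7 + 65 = 42648 / 583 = 73.15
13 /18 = 0.72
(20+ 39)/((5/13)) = 767/5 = 153.40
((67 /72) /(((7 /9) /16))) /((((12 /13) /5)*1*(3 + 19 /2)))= 871 /105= 8.30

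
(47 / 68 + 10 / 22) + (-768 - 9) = -775.85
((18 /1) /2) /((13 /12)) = 108 /13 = 8.31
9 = 9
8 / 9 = 0.89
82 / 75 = 1.09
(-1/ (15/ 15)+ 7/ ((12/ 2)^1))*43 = 43/ 6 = 7.17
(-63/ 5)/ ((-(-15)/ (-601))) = 504.84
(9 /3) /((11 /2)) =6 /11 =0.55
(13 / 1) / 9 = 13 / 9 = 1.44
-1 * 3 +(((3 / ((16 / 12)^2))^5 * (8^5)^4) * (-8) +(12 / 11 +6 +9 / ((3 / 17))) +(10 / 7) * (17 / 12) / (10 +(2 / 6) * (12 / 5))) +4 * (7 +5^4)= -3148794873796859502566261 / 24948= -126214320739011524072.72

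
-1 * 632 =-632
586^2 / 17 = 343396 / 17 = 20199.76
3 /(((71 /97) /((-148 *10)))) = -430680 /71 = -6065.92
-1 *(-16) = 16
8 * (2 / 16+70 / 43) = 603 / 43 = 14.02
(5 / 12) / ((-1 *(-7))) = 5 / 84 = 0.06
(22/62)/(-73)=-11/2263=-0.00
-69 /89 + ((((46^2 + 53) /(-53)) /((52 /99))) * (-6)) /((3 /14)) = 133729872 /61321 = 2180.82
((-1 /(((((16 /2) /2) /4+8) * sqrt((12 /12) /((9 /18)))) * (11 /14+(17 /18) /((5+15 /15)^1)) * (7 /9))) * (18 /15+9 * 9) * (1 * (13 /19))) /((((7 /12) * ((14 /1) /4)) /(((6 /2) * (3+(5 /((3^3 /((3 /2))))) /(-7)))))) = -430474824 * sqrt(2) /23233105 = -26.20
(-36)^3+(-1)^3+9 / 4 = -186619 / 4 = -46654.75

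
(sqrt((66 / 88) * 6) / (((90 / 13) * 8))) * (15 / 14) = 0.04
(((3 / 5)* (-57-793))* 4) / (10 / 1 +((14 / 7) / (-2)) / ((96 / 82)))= -97920 / 439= -223.05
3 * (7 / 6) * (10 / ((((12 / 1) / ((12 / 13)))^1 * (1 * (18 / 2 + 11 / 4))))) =140 / 611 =0.23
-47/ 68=-0.69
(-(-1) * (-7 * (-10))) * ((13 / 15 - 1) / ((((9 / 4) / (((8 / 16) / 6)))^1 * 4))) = -7 / 81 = -0.09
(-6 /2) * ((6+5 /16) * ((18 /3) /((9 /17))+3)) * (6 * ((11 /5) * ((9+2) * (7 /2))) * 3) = -33106689 /80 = -413833.61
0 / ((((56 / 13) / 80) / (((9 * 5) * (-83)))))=0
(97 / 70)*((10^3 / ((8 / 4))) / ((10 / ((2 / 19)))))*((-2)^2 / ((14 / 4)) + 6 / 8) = 25705 / 1862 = 13.81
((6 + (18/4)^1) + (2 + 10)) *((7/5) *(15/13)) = 945/26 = 36.35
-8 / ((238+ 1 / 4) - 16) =-0.04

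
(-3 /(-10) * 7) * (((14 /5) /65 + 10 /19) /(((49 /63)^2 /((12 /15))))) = 1.58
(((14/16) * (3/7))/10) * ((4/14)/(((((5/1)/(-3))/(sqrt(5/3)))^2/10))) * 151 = 1359/140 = 9.71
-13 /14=-0.93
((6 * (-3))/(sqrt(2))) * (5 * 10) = -450 * sqrt(2) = -636.40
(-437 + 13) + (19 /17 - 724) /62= -459185 /1054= -435.66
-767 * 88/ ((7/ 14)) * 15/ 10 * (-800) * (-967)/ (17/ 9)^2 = -12688222060800/ 289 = -43903882563.32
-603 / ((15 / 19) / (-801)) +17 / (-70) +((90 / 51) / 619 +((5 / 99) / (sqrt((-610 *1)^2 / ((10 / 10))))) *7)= 1360769744366444 / 2224193895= 611803.56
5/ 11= 0.45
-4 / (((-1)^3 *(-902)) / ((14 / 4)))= -7 / 451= -0.02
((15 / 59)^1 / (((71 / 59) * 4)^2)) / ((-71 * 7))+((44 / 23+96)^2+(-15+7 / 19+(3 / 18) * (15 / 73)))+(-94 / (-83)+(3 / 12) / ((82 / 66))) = 958223874150735023407 / 100089184565233808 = 9573.70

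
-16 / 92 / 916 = -1 / 5267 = -0.00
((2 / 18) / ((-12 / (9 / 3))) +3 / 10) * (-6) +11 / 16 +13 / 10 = 17 / 48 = 0.35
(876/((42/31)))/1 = 4526/7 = 646.57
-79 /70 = -1.13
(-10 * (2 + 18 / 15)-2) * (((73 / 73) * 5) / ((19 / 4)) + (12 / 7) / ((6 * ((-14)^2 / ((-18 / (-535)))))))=-124789214 / 3486595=-35.79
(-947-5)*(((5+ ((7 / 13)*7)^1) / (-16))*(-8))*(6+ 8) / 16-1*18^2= -51693 / 13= -3976.38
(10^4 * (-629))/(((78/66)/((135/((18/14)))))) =-7264950000/13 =-558842307.69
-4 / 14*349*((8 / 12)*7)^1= -1396 / 3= -465.33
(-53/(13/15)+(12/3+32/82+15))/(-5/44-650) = 65296/1016431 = 0.06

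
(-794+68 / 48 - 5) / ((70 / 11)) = -105281 / 840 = -125.33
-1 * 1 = -1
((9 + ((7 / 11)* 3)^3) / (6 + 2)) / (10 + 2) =885 / 5324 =0.17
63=63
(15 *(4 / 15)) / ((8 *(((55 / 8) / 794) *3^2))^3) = 2002264736 / 121287375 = 16.51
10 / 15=2 / 3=0.67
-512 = -512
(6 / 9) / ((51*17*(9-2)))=2 / 18207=0.00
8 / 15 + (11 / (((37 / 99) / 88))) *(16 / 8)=2875256 / 555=5180.64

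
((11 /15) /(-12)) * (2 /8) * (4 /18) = -11 /3240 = -0.00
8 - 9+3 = 2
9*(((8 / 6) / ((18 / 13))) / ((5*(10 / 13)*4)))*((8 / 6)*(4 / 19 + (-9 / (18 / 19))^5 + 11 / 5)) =-13250843671 / 228000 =-58117.74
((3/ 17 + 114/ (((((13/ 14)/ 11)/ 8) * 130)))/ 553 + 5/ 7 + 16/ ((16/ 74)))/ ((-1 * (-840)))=0.09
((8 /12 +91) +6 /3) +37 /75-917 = -20571 /25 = -822.84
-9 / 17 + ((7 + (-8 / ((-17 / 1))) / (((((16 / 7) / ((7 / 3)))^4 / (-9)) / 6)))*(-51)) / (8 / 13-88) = -13982203 / 1114112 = -12.55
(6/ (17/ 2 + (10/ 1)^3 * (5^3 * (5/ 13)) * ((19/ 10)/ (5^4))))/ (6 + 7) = 12/ 4021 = 0.00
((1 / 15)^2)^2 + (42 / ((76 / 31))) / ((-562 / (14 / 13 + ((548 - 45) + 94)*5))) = -1279352652997 / 14054917500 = -91.03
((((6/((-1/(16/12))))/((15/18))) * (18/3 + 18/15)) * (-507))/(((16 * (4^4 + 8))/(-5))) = -4563/110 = -41.48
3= 3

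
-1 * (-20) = 20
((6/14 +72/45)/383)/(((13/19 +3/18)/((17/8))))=0.01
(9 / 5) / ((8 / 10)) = 9 / 4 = 2.25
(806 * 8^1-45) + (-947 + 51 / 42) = 5457.21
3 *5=15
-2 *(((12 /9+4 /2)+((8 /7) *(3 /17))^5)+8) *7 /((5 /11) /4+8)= -71401803636944 /3651121099647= -19.56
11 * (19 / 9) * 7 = 1463 / 9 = 162.56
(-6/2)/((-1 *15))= 1/5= 0.20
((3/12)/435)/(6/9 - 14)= -1/23200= -0.00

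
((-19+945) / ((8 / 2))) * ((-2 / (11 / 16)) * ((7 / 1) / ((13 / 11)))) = -51856 / 13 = -3988.92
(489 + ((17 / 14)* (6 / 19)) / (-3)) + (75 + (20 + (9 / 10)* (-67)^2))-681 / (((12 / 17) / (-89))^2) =-345413909203 / 31920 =-10821237.76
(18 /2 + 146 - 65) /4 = 45 /2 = 22.50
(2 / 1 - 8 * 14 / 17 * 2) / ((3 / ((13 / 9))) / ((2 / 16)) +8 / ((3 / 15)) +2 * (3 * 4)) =-0.14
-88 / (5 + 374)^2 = -88 / 143641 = -0.00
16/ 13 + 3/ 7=151/ 91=1.66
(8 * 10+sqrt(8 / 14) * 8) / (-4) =-20 - 4 * sqrt(7) / 7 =-21.51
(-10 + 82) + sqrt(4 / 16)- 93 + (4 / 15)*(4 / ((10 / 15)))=-189 / 10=-18.90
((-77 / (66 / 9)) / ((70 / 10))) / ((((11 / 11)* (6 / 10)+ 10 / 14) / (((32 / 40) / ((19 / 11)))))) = -231 / 437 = -0.53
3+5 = 8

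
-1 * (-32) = 32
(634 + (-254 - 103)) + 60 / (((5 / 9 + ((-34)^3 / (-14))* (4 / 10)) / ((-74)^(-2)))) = 134207656768 / 484504159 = 277.00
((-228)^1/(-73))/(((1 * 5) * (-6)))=-0.10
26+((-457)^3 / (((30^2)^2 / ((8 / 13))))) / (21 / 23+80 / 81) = -699139339 / 57541250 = -12.15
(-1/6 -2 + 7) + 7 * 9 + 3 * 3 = 461/6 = 76.83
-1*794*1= -794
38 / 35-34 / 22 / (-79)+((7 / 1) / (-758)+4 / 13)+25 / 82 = 10497788689 / 6144042905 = 1.71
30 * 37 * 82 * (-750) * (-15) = 1023975000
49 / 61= 0.80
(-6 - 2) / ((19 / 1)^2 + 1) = -4 / 181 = -0.02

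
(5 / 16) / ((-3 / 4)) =-5 / 12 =-0.42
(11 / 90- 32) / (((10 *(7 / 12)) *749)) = -0.01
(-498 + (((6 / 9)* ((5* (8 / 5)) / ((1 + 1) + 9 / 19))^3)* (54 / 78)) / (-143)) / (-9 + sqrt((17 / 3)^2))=144207803151 / 965034785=149.43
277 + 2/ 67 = 277.03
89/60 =1.48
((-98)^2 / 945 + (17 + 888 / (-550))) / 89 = 189697 / 660825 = 0.29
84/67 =1.25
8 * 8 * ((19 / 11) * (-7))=-8512 / 11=-773.82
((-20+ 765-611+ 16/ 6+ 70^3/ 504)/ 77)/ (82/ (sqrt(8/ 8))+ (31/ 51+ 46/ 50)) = 3125875/ 24601038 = 0.13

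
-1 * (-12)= 12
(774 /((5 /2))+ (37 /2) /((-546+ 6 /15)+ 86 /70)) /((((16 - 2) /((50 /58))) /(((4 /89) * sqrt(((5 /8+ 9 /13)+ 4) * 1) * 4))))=294908065 * sqrt(14378) /4474997163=7.90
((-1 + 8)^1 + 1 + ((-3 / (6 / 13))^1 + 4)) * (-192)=-1056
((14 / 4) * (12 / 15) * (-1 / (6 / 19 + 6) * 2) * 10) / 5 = -133 / 75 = -1.77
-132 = -132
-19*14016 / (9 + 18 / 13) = -1153984 / 45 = -25644.09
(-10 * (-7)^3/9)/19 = 3430/171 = 20.06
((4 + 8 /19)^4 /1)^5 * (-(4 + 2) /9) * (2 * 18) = -7341705557723997808394108383788452020224 /37589973457545958193355601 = -195310208612296.72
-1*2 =-2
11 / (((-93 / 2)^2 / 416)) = 18304 / 8649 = 2.12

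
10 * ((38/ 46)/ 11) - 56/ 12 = -2972/ 759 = -3.92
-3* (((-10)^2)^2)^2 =-300000000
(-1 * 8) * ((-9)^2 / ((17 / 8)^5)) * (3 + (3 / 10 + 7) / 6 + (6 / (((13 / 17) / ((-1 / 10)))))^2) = -433515331584 / 5998895825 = -72.27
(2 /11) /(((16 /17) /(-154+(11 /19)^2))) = -85731 /2888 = -29.69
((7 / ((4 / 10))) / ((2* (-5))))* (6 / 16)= -21 / 32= -0.66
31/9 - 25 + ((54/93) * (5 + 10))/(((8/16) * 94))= -280228/13113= -21.37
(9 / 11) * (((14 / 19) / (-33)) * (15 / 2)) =-315 / 2299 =-0.14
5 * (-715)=-3575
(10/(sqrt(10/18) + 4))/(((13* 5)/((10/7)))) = 720/12649 - 60* sqrt(5)/12649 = 0.05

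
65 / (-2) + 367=669 / 2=334.50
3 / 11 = 0.27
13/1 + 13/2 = 39/2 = 19.50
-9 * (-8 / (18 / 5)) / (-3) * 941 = -18820 / 3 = -6273.33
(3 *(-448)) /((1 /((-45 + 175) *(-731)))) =127720320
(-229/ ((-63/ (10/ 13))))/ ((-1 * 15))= -0.19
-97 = -97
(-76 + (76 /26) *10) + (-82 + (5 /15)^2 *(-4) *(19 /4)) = -15313 /117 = -130.88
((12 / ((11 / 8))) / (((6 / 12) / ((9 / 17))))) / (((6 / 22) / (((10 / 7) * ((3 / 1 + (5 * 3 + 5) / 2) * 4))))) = 299520 / 119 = 2516.97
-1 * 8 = -8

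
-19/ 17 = -1.12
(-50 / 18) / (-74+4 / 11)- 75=-109295 / 1458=-74.96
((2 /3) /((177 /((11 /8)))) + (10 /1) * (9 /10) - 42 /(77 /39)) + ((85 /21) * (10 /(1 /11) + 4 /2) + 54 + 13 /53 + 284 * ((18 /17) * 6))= 48407667685 /21050964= 2299.55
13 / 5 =2.60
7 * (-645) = -4515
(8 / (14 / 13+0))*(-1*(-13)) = 96.57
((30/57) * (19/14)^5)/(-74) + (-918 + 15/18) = -54755396047/59698464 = -917.20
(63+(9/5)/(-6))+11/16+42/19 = 99709/1520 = 65.60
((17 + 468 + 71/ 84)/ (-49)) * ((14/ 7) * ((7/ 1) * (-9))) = 122433/ 98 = 1249.32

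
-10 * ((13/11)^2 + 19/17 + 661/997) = -65161610/2050829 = -31.77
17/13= 1.31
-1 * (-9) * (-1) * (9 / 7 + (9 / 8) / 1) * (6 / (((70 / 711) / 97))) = -50276943 / 392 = -128257.51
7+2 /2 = 8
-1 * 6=-6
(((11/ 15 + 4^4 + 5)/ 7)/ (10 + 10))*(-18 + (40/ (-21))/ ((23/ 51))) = -3511807/ 84525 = -41.55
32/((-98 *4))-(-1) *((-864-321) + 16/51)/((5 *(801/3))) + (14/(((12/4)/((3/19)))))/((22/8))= -488844799/697258485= -0.70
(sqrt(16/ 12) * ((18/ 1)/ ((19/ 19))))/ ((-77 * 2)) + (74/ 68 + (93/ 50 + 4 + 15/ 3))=5078/ 425-6 * sqrt(3)/ 77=11.81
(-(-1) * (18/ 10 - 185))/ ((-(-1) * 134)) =-458/ 335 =-1.37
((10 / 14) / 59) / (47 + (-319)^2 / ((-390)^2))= 760500 / 2994440393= 0.00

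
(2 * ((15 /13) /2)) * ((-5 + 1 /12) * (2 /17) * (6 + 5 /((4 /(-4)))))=-295 /442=-0.67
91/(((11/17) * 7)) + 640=7261/11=660.09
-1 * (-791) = 791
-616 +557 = -59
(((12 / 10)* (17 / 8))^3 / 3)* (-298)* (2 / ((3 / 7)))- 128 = -15628777 / 2000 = -7814.39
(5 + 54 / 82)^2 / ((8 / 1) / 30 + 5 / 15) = 269120 / 5043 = 53.37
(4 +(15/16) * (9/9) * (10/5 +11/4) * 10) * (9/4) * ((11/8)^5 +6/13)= 32011117767/54525952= 587.08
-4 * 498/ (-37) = 1992/ 37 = 53.84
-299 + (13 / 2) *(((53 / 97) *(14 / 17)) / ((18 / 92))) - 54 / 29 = -123053843 / 430389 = -285.91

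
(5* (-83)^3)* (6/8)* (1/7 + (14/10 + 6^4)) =-38950702227/14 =-2782193016.21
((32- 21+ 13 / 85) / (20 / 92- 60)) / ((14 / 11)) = -10902 / 74375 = -0.15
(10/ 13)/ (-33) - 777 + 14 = -327337/ 429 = -763.02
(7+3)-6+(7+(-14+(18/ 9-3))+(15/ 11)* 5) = 31/ 11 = 2.82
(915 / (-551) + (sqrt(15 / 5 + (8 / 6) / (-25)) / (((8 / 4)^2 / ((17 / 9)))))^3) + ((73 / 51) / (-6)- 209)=-35558867 / 168606 + 1085773 * sqrt(663) / 52488000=-210.37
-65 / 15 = -13 / 3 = -4.33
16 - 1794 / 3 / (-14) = 411 / 7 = 58.71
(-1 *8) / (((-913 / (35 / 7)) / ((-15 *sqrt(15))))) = -600 *sqrt(15) / 913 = -2.55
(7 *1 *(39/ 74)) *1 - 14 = -763/ 74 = -10.31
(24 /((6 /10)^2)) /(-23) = -200 /69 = -2.90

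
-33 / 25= -1.32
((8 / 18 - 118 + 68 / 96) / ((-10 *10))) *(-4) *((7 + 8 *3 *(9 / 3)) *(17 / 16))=-11298659 / 28800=-392.31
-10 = -10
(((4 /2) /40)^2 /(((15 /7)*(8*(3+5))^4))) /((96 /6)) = 7 /1610612736000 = 0.00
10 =10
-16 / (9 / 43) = -688 / 9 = -76.44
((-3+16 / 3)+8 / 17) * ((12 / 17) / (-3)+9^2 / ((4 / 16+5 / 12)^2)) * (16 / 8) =1769911 / 1734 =1020.71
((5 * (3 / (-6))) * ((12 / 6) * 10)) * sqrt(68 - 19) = -350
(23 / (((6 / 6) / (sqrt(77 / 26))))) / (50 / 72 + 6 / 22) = 4554 * sqrt(2002) / 4979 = 40.92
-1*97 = -97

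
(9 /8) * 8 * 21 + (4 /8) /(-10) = 3779 /20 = 188.95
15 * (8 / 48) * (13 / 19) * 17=1105 / 38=29.08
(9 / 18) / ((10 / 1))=1 / 20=0.05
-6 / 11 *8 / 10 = -24 / 55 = -0.44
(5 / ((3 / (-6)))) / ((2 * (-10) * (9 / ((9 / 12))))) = 1 / 24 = 0.04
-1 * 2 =-2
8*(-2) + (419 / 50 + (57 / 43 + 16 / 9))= -87397 / 19350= -4.52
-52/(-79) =52/79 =0.66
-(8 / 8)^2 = -1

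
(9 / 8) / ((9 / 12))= 3 / 2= 1.50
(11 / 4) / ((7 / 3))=33 / 28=1.18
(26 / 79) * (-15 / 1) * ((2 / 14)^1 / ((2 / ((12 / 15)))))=-156 / 553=-0.28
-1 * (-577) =577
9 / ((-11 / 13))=-117 / 11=-10.64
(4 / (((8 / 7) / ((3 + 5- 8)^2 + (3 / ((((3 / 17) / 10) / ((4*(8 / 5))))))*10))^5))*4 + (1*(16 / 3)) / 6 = 11260229288774860800008 / 9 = 1251136587641651200000.89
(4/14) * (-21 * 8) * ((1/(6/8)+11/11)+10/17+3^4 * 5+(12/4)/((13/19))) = -4373744/221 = -19790.70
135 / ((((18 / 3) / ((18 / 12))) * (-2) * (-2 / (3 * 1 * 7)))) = 2835 / 16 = 177.19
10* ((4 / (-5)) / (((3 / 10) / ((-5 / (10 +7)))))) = 400 / 51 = 7.84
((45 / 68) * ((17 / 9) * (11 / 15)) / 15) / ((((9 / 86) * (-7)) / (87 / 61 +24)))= -244541 / 115290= -2.12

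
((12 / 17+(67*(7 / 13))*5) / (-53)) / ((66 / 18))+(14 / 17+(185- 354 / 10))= 5664987 / 37895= 149.49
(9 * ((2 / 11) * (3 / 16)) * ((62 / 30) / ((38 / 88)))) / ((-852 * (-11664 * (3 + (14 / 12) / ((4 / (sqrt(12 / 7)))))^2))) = 13609 / 789468525000-31 * sqrt(21) / 32894521875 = 0.00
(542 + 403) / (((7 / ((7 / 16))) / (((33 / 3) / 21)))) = 495 / 16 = 30.94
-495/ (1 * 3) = -165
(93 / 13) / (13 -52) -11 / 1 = -1890 / 169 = -11.18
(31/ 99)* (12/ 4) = 31/ 33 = 0.94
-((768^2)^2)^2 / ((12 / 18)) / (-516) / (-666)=-840479776858391445504 / 1591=-528271387088869544.63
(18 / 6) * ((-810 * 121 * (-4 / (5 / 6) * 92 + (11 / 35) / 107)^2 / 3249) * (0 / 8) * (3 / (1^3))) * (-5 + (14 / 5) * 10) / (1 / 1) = 0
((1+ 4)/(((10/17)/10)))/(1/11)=935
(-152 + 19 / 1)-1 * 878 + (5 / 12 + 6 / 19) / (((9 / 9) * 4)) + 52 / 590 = -1010.73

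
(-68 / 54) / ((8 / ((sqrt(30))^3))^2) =-2125 / 4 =-531.25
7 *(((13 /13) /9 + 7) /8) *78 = 1456 /3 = 485.33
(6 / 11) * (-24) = -144 / 11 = -13.09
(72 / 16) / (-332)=-9 / 664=-0.01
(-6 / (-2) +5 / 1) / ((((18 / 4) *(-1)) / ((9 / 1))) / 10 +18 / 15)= 160 / 23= 6.96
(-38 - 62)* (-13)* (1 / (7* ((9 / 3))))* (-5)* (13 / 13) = -6500 / 21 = -309.52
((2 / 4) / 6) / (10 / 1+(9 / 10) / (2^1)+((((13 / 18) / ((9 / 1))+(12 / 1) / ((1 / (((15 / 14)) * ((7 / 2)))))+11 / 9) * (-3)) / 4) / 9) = 810 / 64069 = 0.01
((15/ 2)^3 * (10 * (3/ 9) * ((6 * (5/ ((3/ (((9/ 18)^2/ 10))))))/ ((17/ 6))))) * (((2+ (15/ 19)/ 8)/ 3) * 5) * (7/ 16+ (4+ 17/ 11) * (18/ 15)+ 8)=114024375/ 17408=6550.11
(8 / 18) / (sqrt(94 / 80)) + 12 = 8 * sqrt(470) / 423 + 12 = 12.41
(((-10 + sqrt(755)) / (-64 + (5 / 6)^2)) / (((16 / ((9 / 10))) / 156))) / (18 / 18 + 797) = 1053 / 606214- 1053 *sqrt(755) / 6062140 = -0.00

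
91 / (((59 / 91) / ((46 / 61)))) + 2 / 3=1149976 / 10797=106.51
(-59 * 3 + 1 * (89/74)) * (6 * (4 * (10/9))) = -520360/111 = -4687.93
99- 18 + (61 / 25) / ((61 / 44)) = 2069 / 25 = 82.76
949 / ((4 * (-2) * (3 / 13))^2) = 160381 / 576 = 278.44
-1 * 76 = -76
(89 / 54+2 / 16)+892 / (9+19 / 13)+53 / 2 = 416911 / 3672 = 113.54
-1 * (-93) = 93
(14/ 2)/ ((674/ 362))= 1267/ 337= 3.76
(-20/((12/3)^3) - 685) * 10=-54825/8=-6853.12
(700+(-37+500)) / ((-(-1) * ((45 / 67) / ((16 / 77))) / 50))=12467360 / 693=17990.42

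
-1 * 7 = -7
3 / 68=0.04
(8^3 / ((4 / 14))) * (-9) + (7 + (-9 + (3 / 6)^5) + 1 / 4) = -516151 / 32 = -16129.72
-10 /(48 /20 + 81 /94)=-4700 /1533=-3.07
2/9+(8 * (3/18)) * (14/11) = 190/99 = 1.92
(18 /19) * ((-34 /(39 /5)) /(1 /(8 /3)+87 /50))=-68000 /34827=-1.95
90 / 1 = 90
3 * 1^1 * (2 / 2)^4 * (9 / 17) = 27 / 17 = 1.59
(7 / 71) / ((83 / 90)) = 630 / 5893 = 0.11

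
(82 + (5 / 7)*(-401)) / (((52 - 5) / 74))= -105894 / 329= -321.87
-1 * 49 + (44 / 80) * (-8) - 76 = -647 / 5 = -129.40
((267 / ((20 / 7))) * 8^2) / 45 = 9968 / 75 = 132.91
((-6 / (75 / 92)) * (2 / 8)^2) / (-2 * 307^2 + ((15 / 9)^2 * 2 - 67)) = 207 / 84851750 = 0.00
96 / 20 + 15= 99 / 5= 19.80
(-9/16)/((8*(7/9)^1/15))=-1215/896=-1.36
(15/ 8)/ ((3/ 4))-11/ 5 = 3/ 10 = 0.30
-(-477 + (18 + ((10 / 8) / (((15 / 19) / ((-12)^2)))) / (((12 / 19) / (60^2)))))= -1299141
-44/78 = -22/39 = -0.56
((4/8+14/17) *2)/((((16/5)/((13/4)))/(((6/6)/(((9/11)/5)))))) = 17875/1088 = 16.43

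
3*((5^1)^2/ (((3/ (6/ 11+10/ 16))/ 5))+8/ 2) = 13931/ 88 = 158.31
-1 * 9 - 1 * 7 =-16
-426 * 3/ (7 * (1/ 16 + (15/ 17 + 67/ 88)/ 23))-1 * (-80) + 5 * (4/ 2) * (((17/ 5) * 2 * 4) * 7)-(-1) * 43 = 14287181/ 21511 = 664.18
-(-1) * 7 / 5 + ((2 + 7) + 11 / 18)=991 / 90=11.01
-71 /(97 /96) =-6816 /97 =-70.27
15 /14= 1.07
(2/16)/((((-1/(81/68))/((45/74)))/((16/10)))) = -729/5032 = -0.14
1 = 1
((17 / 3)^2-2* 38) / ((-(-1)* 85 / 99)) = -869 / 17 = -51.12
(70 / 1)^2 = 4900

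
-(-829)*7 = 5803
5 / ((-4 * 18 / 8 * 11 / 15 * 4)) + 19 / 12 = 46 / 33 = 1.39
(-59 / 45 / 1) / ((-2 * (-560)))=-59 / 50400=-0.00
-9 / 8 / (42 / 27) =-81 / 112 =-0.72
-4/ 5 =-0.80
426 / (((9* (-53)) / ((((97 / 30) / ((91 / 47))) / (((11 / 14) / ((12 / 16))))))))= -323689 / 227370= -1.42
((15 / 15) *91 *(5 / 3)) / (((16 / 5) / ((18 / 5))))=1365 / 8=170.62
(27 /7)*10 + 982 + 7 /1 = 7193 /7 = 1027.57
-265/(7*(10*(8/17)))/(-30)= 901/3360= 0.27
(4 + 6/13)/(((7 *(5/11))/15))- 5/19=35911/1729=20.77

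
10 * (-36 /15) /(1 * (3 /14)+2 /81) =-27216 /271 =-100.43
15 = 15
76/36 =19/9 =2.11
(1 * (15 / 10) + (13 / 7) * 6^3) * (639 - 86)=445323 / 2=222661.50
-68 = -68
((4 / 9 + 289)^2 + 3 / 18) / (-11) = -13572077 / 1782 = -7616.20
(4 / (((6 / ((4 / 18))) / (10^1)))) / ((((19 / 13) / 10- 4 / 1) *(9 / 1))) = -5200 / 121743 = -0.04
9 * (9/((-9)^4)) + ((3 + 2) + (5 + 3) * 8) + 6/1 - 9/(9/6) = 5590/81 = 69.01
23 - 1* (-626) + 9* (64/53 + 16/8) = 35927/53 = 677.87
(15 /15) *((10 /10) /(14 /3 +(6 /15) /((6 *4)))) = 60 /281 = 0.21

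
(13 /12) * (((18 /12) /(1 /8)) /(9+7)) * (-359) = -291.69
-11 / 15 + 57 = 844 / 15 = 56.27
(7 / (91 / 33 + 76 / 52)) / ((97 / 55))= 33033 / 35114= 0.94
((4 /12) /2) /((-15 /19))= -19 /90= -0.21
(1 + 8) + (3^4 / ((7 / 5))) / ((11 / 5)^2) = 17748 / 847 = 20.95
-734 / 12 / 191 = -367 / 1146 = -0.32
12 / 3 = 4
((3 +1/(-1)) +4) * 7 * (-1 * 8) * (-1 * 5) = 1680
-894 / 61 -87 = -6201 / 61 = -101.66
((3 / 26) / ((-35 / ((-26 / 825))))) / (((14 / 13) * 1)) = 13 / 134750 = 0.00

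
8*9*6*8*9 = 31104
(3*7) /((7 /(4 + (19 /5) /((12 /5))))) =67 /4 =16.75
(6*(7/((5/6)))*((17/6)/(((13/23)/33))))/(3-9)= -90321/65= -1389.55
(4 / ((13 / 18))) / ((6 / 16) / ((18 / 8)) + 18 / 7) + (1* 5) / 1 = 10499 / 1495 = 7.02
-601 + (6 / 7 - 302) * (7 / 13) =-9921 / 13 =-763.15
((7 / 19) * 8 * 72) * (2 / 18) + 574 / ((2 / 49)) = 267645 / 19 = 14086.58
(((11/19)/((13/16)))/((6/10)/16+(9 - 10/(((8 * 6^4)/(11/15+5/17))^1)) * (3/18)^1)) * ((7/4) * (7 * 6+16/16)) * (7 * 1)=367657678080/1505885147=244.15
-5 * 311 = -1555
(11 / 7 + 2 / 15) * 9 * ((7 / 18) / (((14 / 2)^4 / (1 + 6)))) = 179 / 10290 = 0.02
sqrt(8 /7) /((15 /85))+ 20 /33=20 /33+ 34*sqrt(14) /21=6.66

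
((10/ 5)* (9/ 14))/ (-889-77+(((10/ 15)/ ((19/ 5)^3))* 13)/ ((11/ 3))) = -679041/ 510163388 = -0.00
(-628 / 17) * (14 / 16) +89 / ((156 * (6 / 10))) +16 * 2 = 4991 / 7956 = 0.63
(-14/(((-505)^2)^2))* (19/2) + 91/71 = 5918435297432/4617680294375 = 1.28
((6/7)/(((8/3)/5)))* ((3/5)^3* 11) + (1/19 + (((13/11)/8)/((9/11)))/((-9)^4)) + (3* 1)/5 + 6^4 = 2042654583391/1570703400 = 1300.47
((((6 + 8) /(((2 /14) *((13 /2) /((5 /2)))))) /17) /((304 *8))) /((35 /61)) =427 /268736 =0.00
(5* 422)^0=1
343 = 343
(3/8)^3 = 27/512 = 0.05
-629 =-629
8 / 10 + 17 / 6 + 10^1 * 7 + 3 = 76.63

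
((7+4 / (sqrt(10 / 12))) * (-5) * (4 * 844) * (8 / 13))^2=204240977920 * sqrt(30) / 169+1243681669120 / 169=13978435366.02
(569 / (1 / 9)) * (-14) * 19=-1362186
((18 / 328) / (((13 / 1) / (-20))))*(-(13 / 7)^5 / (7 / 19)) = 24419655 / 4823609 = 5.06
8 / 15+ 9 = 143 / 15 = 9.53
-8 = -8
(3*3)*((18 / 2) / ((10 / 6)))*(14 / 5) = 3402 / 25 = 136.08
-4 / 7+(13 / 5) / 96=-1829 / 3360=-0.54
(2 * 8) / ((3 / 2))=32 / 3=10.67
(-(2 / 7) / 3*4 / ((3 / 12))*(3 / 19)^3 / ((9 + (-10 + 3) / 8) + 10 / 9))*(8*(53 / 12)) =-732672 / 31928645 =-0.02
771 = 771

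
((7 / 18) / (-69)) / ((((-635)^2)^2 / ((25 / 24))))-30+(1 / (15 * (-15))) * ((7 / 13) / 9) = -25201995619047769 / 840059074717200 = -30.00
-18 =-18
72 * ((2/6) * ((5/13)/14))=60/91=0.66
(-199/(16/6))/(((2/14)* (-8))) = 4179/64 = 65.30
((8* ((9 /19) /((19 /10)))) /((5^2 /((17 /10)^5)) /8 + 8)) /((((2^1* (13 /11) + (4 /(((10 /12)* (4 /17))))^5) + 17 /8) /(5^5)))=73211376562500000 /341138986369151551963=0.00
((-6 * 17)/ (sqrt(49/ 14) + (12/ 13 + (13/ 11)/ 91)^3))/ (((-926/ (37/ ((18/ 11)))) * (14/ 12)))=-1631158979932216536802/ 2633810787761014311707 + 994373989069118074417 * sqrt(14)/ 2633810787761014311707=0.79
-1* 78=-78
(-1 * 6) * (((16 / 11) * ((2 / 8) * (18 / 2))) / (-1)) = 216 / 11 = 19.64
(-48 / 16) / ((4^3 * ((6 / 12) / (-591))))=1773 / 32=55.41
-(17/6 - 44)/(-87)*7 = -1729/522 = -3.31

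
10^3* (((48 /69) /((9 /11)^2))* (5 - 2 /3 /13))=373648000 /72657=5142.63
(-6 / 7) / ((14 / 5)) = -15 / 49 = -0.31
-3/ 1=-3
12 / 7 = 1.71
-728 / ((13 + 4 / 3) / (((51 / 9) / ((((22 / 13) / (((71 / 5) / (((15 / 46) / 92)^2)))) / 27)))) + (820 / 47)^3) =-31860908299990258944 / 232420674218222502875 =-0.14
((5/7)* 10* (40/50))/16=0.36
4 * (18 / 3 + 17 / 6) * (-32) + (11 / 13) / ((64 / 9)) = -2821847 / 2496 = -1130.55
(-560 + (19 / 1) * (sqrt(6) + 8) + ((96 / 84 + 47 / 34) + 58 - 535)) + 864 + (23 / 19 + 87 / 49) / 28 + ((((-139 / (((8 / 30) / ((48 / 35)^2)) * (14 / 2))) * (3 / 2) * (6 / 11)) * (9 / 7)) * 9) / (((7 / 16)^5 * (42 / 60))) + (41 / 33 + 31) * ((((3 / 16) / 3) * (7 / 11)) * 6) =-2609638808905797173 / 22079960313334 + 19 * sqrt(6) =-118143.84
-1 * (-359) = 359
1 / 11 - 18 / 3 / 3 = -21 / 11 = -1.91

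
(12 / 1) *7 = 84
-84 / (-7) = 12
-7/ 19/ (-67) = 0.01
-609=-609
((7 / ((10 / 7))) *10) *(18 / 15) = 294 / 5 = 58.80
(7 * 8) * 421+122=23698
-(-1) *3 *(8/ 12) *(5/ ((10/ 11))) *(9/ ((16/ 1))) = 99/ 16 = 6.19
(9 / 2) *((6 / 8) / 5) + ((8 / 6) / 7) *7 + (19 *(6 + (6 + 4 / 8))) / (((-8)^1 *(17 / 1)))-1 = -3011 / 4080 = -0.74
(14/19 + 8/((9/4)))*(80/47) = 58720/8037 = 7.31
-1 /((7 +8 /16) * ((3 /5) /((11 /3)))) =-22 /27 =-0.81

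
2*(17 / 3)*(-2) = -68 / 3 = -22.67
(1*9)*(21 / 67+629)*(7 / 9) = 295148 / 67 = 4405.19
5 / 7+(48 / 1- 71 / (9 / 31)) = -12338 / 63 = -195.84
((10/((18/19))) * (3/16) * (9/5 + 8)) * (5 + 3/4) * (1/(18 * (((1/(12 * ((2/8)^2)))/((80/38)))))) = 5635/576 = 9.78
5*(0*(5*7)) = 0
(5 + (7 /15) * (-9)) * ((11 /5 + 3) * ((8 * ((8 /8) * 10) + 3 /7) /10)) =29276 /875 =33.46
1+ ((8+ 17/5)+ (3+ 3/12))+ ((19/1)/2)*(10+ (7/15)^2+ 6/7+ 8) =1240229/6300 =196.86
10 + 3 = 13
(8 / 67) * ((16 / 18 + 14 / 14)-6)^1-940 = -567116 / 603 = -940.49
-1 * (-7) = 7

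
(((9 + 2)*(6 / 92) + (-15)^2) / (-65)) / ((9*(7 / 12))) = -6922 / 10465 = -0.66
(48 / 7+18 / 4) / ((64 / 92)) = 3657 / 224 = 16.33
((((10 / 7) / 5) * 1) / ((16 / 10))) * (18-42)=-30 / 7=-4.29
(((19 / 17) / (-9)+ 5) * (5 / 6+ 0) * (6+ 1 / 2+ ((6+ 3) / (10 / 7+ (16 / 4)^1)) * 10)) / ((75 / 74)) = 12103477 / 130815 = 92.52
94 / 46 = 47 / 23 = 2.04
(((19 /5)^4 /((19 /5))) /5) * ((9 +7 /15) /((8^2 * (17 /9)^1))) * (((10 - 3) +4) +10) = 30680307 /1700000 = 18.05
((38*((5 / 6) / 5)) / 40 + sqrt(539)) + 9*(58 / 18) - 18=1339 / 120 + 7*sqrt(11)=34.37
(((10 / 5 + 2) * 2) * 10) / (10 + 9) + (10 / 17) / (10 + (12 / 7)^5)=285090025 / 67329673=4.23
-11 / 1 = -11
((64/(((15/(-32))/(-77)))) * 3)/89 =157696/445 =354.37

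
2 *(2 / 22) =0.18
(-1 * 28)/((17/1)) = -28/17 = -1.65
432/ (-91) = -432/ 91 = -4.75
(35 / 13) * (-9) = -315 / 13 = -24.23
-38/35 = -1.09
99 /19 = 5.21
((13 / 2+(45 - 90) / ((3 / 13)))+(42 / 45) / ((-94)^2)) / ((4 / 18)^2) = -42160122 / 11045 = -3817.12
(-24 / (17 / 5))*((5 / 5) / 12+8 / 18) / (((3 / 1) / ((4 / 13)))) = -0.38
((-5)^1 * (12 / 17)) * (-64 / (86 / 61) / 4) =29280 / 731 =40.05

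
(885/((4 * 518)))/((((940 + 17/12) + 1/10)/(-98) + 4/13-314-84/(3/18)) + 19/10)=-0.00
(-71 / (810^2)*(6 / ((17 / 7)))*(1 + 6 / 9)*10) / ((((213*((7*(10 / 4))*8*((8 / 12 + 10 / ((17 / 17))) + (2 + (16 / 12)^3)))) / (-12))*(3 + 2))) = 1 / 41929650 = 0.00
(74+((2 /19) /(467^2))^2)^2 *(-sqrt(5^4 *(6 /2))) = -40360161601227065602675178240100 *sqrt(3) /294814913084198769058317361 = -237117.76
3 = 3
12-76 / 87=968 / 87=11.13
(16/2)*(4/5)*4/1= 128/5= 25.60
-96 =-96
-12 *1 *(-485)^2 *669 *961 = -1814739234300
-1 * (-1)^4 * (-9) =9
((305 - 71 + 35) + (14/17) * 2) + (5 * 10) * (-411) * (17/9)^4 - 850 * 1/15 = -9718064873/37179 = -261385.86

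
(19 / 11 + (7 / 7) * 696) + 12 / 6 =7697 / 11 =699.73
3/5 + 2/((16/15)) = 99/40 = 2.48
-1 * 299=-299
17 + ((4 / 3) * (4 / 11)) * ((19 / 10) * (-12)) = 327 / 55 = 5.95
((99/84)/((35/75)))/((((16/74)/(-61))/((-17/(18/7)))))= 2110295/448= 4710.48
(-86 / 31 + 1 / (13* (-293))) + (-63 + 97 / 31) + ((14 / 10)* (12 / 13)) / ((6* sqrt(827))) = -62.64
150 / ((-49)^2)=150 / 2401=0.06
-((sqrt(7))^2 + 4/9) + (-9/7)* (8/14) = -3607/441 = -8.18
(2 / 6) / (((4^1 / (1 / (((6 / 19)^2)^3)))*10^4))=47045881 / 5598720000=0.01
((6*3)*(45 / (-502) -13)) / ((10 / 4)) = -118278 / 1255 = -94.25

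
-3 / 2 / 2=-3 / 4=-0.75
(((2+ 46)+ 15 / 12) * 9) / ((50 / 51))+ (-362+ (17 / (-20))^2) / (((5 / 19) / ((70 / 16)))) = -3554639 / 640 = -5554.12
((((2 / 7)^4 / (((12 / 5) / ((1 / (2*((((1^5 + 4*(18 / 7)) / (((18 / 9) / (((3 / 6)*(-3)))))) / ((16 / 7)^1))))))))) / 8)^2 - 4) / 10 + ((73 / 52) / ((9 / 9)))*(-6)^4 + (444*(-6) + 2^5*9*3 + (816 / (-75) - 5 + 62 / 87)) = 104847122369006831 / 27466598582575425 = 3.82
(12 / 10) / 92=3 / 230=0.01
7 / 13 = 0.54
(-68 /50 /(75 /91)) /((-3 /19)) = 58786 /5625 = 10.45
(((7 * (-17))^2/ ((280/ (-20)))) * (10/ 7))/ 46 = -1445/ 46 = -31.41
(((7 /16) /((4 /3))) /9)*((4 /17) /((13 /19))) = 133 /10608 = 0.01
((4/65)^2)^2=256/17850625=0.00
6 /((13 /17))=7.85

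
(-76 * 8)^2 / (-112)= -23104 / 7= -3300.57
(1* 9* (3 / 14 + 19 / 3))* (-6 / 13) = -27.20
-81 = -81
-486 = -486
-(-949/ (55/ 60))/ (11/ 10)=113880/ 121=941.16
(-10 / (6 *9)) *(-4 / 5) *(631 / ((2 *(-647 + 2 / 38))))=-11989 / 165942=-0.07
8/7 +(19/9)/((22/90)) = 753/77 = 9.78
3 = 3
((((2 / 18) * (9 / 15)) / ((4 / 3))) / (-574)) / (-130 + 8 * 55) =-1 / 3558800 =-0.00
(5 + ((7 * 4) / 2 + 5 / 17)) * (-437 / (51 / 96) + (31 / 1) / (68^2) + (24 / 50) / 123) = -15870.91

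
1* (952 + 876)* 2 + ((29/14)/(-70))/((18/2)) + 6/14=32249671/8820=3656.43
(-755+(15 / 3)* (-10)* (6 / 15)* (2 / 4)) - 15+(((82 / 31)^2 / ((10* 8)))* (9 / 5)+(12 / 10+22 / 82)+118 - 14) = -2657102091 / 3940100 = -674.37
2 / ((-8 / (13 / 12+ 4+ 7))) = -145 / 48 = -3.02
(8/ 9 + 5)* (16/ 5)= 848/ 45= 18.84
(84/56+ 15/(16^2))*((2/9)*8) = 133/48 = 2.77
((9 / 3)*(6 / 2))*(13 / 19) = 117 / 19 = 6.16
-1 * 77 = -77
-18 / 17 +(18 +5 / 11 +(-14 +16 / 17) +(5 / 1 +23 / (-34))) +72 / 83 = 9.53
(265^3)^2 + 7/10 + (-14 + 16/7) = 24242269984842979/70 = 346318142640613.99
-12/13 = -0.92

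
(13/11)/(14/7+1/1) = 13/33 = 0.39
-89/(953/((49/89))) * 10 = -490/953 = -0.51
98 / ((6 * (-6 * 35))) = -7 / 90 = -0.08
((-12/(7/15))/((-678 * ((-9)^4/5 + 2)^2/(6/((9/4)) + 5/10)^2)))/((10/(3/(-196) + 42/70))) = 344755/26776603057904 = 0.00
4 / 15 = 0.27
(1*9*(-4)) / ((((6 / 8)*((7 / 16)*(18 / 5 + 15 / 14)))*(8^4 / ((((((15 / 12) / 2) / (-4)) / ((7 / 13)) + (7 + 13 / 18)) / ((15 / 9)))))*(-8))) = 14983 / 4687872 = 0.00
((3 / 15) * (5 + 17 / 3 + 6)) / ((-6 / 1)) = -5 / 9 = -0.56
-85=-85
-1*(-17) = 17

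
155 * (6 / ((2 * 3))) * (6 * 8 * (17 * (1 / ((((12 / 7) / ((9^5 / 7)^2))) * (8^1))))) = 9187676896635 / 14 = 656262635473.93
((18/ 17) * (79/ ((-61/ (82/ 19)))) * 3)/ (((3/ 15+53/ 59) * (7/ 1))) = -955505/ 413763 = -2.31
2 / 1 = 2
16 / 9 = 1.78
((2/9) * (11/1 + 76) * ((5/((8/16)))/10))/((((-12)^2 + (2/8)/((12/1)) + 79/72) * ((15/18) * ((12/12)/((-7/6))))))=-19488/104485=-0.19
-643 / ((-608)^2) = -643 / 369664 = -0.00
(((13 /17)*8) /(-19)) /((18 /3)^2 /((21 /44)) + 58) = -364 /150841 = -0.00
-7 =-7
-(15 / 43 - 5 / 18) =-55 / 774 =-0.07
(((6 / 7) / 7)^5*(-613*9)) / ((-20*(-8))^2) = -0.00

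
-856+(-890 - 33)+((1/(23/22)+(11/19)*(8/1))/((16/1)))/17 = -105728307/59432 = -1778.98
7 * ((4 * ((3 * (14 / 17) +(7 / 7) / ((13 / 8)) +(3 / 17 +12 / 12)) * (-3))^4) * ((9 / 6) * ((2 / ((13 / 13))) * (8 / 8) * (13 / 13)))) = 5357570765246784 / 2385443281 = 2245943.47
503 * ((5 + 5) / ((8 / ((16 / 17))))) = 10060 / 17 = 591.76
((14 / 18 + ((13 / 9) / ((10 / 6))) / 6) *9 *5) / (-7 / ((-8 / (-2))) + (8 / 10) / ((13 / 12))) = -10790 / 263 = -41.03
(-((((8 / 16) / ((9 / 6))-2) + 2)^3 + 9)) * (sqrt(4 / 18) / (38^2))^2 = -61 / 63336006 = -0.00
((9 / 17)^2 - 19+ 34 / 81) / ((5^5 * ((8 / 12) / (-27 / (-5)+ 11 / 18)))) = -57938936 / 1097296875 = -0.05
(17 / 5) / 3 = 17 / 15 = 1.13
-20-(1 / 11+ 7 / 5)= -1182 / 55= -21.49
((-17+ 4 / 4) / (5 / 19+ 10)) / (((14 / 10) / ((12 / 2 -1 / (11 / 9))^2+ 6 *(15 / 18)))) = -1171616 / 33033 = -35.47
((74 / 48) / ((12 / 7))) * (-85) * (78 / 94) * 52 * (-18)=11161605 / 188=59370.24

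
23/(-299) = -1/13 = -0.08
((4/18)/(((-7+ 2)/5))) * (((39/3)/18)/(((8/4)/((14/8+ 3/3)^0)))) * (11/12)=-143/1944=-0.07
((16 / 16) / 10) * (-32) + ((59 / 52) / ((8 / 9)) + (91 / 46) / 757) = -69566771 / 36214880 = -1.92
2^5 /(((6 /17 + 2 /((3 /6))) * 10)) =136 /185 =0.74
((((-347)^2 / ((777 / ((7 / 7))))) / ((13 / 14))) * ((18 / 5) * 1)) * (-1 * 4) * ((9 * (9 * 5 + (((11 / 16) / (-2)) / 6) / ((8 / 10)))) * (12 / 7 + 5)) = -351488681307 / 53872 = -6524515.17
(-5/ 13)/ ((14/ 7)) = -5/ 26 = -0.19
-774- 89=-863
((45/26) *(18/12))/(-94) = -135/4888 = -0.03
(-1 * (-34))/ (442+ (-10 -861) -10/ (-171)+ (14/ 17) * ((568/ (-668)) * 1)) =-16505946/ 208577759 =-0.08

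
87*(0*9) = 0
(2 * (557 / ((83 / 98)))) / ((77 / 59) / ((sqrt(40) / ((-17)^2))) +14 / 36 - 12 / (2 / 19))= -139888208149200 / 8753629322243 - 23220248363928 * sqrt(10) / 8753629322243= -24.37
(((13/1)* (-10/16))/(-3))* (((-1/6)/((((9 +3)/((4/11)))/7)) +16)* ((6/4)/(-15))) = -41093/9504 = -4.32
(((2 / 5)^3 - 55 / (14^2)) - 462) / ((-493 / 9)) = 101918763 / 12078500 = 8.44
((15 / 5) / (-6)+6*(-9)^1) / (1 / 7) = -763 / 2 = -381.50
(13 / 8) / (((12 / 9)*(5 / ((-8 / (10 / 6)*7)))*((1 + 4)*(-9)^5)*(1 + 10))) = 91 / 36085500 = 0.00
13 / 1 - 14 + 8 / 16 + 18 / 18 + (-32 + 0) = -31.50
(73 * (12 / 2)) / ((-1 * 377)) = -438 / 377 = -1.16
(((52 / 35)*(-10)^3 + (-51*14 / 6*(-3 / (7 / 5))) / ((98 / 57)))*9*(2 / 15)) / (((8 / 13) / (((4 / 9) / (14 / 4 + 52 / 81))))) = -836433 / 2989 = -279.84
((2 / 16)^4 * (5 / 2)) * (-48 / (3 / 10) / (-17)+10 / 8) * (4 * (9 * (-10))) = -163125 / 69632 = -2.34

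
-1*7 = -7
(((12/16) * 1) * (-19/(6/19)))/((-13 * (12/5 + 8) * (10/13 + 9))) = 0.03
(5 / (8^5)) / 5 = 1 / 32768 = 0.00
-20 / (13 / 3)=-60 / 13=-4.62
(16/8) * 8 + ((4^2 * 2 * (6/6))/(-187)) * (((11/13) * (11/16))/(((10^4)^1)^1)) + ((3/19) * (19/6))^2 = 16.25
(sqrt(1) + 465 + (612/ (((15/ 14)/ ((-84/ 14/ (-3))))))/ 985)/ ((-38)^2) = 1150381/ 3555850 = 0.32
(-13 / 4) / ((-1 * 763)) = 13 / 3052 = 0.00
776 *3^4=62856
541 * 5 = 2705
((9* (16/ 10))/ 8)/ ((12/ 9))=27/ 20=1.35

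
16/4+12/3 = 8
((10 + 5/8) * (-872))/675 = -1853/135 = -13.73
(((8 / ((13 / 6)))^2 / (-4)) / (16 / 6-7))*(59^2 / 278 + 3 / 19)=57864672 / 5802277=9.97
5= 5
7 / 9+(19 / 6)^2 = 389 / 36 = 10.81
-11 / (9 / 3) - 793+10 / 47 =-112300 / 141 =-796.45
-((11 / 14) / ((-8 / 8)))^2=-121 / 196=-0.62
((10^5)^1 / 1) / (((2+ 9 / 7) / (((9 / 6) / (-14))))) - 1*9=-75207 / 23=-3269.87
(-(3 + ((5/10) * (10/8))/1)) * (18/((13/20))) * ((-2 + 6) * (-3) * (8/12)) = 10440/13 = 803.08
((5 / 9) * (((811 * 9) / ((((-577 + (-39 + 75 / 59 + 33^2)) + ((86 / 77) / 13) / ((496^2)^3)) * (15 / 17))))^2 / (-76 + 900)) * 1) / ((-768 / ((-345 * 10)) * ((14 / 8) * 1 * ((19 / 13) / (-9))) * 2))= -15328690222376368207510679046187061135529822126080 / 9455709085699664955633257313154588789429086303117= -1.62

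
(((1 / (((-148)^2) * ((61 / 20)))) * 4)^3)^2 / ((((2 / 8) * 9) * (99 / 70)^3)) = 21437500000 / 2961745873906535213833101665781646731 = 0.00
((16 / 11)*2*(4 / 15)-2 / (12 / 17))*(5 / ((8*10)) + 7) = -76727 / 5280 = -14.53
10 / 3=3.33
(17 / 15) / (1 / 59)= 1003 / 15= 66.87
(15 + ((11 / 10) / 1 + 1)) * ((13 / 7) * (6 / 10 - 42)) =-460161 / 350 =-1314.75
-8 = -8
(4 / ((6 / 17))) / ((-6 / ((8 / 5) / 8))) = -17 / 45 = -0.38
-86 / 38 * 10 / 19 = -1.19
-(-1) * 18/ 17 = 18/ 17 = 1.06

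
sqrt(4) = 2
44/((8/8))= 44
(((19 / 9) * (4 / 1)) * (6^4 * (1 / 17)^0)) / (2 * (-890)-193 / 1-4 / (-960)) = -2626560 / 473519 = -5.55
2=2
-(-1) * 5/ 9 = 5/ 9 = 0.56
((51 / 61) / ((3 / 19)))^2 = 104329 / 3721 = 28.04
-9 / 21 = -3 / 7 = -0.43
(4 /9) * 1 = 4 /9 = 0.44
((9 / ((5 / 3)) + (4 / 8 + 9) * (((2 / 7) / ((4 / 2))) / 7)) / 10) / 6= 2741 / 29400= 0.09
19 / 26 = 0.73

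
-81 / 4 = -20.25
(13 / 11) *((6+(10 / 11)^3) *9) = 1051362 / 14641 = 71.81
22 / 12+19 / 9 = 3.94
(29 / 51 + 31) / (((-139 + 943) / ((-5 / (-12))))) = 4025 / 246024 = 0.02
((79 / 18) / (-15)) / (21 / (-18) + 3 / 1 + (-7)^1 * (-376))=-79 / 711135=-0.00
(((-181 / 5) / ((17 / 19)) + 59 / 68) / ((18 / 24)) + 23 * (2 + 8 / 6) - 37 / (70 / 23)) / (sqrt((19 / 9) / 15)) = 8369 * sqrt(285) / 4522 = 31.24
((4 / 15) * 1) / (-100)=-1 / 375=-0.00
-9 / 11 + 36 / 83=-351 / 913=-0.38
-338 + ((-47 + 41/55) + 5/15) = -63347/165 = -383.92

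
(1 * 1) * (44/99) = 4/9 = 0.44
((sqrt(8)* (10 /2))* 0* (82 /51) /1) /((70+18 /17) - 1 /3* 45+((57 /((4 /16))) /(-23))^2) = 0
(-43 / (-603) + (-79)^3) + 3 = -297300665 / 603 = -493035.93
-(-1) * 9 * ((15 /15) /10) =9 /10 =0.90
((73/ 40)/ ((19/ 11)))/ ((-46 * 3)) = -803/ 104880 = -0.01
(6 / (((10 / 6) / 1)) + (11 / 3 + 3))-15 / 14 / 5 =2111 / 210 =10.05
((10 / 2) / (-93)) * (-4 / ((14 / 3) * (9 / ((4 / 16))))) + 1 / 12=661 / 7812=0.08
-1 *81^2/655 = -6561/655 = -10.02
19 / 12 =1.58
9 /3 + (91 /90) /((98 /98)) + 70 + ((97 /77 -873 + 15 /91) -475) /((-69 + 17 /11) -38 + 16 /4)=11080243 /126945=87.28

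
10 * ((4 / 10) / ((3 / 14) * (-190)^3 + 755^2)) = -28 / 6298325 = -0.00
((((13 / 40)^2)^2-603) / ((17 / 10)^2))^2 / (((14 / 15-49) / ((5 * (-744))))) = 664817874470369031159 / 197324442828800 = 3369161.29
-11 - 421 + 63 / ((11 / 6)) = -4374 / 11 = -397.64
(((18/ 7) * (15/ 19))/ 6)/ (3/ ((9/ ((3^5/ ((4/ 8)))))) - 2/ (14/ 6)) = 15/ 7144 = 0.00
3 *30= 90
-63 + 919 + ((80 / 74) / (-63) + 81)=2184107 / 2331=936.98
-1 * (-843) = 843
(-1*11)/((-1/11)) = 121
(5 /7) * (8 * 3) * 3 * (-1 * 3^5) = -87480 /7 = -12497.14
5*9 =45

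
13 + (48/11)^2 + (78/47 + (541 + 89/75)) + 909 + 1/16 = 10133893213/6824400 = 1484.95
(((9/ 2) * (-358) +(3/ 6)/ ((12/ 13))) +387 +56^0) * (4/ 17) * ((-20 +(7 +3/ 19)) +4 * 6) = -3109934/ 969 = -3209.43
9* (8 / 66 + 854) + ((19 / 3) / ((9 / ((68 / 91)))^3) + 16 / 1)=139646762860606 / 18128657547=7703.09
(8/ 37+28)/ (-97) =-0.29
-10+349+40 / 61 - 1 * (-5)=21024 / 61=344.66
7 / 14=1 / 2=0.50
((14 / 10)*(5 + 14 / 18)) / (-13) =-28 / 45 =-0.62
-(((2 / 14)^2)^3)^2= -1 / 13841287201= -0.00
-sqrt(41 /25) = -sqrt(41) /5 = -1.28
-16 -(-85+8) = 61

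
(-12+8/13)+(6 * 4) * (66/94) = 3340/611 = 5.47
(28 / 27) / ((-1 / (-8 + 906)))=-25144 / 27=-931.26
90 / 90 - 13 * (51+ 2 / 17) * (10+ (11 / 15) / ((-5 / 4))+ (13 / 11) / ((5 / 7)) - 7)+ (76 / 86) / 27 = -1333329269 / 493425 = -2702.19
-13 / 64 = -0.20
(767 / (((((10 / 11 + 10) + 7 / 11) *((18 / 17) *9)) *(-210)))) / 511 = -143429 / 2207795940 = -0.00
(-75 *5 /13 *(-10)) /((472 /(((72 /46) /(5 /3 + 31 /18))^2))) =196830000 /1509769703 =0.13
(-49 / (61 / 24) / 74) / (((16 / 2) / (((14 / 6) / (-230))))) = 343 / 1038220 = 0.00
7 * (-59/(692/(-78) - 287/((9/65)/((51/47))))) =757029/4139017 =0.18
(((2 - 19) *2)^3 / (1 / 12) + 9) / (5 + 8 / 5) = -786065 / 11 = -71460.45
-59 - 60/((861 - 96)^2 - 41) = -8631479/146296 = -59.00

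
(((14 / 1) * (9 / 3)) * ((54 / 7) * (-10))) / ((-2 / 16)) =25920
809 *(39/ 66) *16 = 84136/ 11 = 7648.73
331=331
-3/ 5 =-0.60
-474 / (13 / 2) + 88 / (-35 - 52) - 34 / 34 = -84751 / 1131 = -74.93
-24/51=-8/17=-0.47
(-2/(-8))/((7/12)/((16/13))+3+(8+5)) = 48/3163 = 0.02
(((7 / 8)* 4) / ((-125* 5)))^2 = 0.00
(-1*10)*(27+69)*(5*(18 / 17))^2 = -7776000 / 289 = -26906.57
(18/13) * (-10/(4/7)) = -315/13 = -24.23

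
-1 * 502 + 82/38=-9497/19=-499.84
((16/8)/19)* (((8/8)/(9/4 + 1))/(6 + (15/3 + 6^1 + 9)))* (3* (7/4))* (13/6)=7/494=0.01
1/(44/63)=63/44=1.43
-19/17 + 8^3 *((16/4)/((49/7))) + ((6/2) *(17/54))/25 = 15609373/53550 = 291.49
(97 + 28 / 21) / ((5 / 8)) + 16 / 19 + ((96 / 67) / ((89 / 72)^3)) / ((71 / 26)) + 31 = 36214297957795 / 191151639381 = 189.45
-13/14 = -0.93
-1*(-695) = 695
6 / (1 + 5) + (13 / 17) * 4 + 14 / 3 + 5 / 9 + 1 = 1573 / 153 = 10.28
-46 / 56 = -23 / 28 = -0.82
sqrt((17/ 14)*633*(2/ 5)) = sqrt(376635)/ 35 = 17.53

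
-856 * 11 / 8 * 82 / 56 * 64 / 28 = -193028 / 49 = -3939.35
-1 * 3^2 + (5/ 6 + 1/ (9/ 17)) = -113/ 18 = -6.28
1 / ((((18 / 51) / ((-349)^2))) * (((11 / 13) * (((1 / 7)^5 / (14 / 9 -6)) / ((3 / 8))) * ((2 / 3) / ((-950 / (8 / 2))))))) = 1074476549999125 / 264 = 4069986931814.87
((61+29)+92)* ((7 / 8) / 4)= 637 / 16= 39.81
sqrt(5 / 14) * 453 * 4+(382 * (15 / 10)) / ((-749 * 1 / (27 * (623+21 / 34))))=-46861659 / 3638+906 * sqrt(70) / 7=-11798.28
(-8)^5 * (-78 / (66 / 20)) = 8519680 / 11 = 774516.36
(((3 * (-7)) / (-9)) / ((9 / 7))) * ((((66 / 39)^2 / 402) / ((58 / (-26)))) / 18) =-5929 / 18413811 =-0.00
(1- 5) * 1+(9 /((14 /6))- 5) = -36 /7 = -5.14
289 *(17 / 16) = 4913 / 16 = 307.06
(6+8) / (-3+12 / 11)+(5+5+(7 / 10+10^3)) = 30101 / 30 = 1003.37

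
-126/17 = -7.41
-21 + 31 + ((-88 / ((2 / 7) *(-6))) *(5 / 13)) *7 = 148.21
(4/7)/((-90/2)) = -4/315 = -0.01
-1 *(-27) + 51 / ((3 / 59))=1030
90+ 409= 499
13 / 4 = 3.25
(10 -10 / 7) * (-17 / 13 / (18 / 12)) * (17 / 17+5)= -4080 / 91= -44.84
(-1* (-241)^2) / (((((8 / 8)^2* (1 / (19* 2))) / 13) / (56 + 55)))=-3184813554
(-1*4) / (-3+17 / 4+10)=-16 / 45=-0.36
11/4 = 2.75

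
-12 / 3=-4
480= 480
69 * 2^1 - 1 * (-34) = 172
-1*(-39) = 39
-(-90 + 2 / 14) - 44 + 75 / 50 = 663 / 14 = 47.36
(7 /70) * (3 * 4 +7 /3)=43 /30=1.43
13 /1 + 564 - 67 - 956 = -446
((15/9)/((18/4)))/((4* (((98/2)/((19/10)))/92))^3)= 0.26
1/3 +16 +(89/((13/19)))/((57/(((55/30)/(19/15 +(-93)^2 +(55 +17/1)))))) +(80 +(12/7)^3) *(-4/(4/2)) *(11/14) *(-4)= 550.86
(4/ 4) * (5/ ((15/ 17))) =17/ 3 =5.67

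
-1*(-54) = 54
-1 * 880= -880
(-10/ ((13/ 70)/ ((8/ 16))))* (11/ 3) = -3850/ 39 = -98.72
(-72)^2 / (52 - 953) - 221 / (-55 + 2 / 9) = -44919 / 26129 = -1.72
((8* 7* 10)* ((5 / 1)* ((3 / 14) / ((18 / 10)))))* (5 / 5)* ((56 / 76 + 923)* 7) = 122857000 / 57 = 2155385.96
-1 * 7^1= -7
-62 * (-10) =620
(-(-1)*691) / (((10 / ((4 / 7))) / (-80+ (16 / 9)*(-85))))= -574912 / 63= -9125.59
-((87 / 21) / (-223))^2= -841 / 2436721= -0.00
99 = 99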